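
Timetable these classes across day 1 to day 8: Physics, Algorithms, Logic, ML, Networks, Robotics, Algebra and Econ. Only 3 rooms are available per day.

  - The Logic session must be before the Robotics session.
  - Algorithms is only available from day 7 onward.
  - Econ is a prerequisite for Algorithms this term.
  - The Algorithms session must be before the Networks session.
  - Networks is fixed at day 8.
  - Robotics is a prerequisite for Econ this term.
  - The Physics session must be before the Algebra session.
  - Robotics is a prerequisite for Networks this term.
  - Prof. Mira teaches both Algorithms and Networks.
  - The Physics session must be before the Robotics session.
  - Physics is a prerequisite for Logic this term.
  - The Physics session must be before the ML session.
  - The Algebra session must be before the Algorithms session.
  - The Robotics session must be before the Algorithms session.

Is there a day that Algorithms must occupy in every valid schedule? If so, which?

Algorithms's window is day 7–day 8.
Networks is fixed at day 8, and Algorithms can't share a day with Networks.
So Algorithms must be day 7.

day 7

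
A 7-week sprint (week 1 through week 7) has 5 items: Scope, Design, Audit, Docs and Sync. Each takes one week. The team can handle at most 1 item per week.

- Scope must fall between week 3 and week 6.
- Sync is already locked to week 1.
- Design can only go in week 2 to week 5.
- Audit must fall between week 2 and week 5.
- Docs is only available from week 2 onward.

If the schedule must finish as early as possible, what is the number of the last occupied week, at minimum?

With at most 1 per week and 5 work items, at least 5 weeks are needed.
Scope can't be placed before week 3, so the schedule must run through at least week 3.
5 works (last occupied week: week 5): for example Docs in week 5, Audit in week 4, Sync in week 1, Scope in week 3, Design in week 2.

week 5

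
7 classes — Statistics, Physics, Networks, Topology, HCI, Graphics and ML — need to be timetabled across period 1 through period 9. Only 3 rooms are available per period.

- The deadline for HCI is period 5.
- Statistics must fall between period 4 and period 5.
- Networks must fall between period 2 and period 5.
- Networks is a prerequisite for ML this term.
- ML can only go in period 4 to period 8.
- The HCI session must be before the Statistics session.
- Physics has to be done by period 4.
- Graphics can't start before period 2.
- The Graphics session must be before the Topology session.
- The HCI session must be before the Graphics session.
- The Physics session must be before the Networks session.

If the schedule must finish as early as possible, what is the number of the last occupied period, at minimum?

period 4

The precedence chain requires at least 3 distinct periods.
With at most 3 per period and 7 classes, at least 3 periods are needed.
Statistics can't be placed before period 4, so the schedule must run through at least period 4.
4 works (last occupied period: period 4): for example Networks=period 2; Statistics=period 4; Physics=period 1; ML=period 4; Graphics=period 2; HCI=period 1; Topology=period 3.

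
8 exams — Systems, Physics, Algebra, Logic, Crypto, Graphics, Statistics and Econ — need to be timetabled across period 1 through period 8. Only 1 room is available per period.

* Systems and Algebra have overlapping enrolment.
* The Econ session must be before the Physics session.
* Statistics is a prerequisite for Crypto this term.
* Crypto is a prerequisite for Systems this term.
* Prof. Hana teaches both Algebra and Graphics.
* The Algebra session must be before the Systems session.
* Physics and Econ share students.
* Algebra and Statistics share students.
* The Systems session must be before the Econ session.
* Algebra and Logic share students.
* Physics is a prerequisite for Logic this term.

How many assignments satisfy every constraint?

Splitting on Systems: it can be period 4 (12), period 5 (12). Listing each branch's schedules as (Physics, Algebra, Logic, Crypto, Graphics, Statistics, Econ) by period number:
Systems=period 4: (6,1,7,3,8,2,5) (6,1,8,3,7,2,5) (6,2,7,3,8,1,5) (6,2,8,3,7,1,5) (6,3,7,2,8,1,5) (6,3,8,2,7,1,5) (7,1,8,3,5,2,6) (7,1,8,3,6,2,5) (7,2,8,3,5,1,6) (7,2,8,3,6,1,5) (7,3,8,2,5,1,6) (7,3,8,2,6,1,5) — 12.
Systems=period 5: (7,1,8,3,4,2,6) (7,1,8,4,2,3,6) (7,1,8,4,3,2,6) (7,2,8,3,4,1,6) (7,2,8,4,1,3,6) (7,2,8,4,3,1,6) (7,3,8,2,4,1,6) (7,3,8,4,1,2,6) (7,3,8,4,2,1,6) (7,4,8,2,3,1,6) (7,4,8,3,1,2,6) (7,4,8,3,2,1,6) — 12.
Summing: 12 + 12 = 24.

24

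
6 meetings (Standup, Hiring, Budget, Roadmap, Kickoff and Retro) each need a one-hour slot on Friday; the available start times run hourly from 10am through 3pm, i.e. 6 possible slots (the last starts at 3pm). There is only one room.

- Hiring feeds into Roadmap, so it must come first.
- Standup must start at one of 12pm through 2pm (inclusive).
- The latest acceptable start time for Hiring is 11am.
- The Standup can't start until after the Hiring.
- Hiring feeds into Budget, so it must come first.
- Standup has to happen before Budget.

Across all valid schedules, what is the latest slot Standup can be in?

Standup is available from 12pm; Standup's own window allows nothing later than 2pm.
Standup at 2pm is achievable: Roadmap in 11am; Hiring in 10am; Standup in 2pm; Retro in 1pm; Kickoff in 12pm; Budget in 3pm.

2pm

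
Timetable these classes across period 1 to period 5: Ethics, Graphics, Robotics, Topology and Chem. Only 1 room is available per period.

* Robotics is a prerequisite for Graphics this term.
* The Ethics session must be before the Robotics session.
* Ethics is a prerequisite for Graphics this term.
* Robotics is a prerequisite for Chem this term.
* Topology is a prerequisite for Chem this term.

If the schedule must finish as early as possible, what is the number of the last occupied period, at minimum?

The precedence chain requires at least 3 distinct periods.
With at most 1 per period and 5 classes, at least 5 periods are needed.
5 works (last occupied period: period 5): for example Chem=period 5; Robotics=period 2; Graphics=period 3; Ethics=period 1; Topology=period 4.

period 5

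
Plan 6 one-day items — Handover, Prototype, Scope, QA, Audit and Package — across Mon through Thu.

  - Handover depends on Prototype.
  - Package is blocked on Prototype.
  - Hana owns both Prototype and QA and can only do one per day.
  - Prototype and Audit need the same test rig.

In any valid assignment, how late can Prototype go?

Downstream work caps Prototype at Wed.
Prototype at Wed is achievable: Scope in Mon; Handover in Thu; Prototype in Wed; Package in Thu; Audit in Mon; QA in Mon.

Wed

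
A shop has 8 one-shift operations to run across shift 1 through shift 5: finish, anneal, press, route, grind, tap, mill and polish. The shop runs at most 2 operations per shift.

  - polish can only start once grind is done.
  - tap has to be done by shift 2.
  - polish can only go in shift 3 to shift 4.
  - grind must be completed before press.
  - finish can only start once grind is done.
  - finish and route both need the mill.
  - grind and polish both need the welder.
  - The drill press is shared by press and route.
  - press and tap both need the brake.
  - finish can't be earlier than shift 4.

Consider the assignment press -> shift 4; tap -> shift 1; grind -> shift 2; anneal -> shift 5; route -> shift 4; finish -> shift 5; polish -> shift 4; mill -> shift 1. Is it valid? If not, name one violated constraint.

No — it violates: The drill press is shared by press and route

finish can't be earlier than shift 4 — holds.
grind must be completed before press — holds.
finish can only start once grind is done — holds.
grind and polish both need the welder — holds.
The drill press is shared by press and route — violated.
tap has to be done by shift 2 — holds.
polish can only go in shift 3 to shift 4 — holds.
press and tap both need the brake — holds.
finish and route both need the mill — holds.
The shop runs at most 2 operations per shift — violated.
polish can only start once grind is done — holds.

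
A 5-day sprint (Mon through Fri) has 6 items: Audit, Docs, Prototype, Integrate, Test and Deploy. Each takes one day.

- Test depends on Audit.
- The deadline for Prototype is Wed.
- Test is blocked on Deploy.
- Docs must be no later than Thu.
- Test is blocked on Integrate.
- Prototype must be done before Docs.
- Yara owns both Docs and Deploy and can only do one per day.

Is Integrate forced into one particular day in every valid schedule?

Integrate can be Mon (e.g. Integrate=Mon; Audit=Mon; Prototype=Mon; Test=Tue; Deploy=Mon; Docs=Tue) or Tue (e.g. Docs=Tue, Audit=Mon, Integrate=Tue, Prototype=Mon, Test=Wed, Deploy=Mon).

No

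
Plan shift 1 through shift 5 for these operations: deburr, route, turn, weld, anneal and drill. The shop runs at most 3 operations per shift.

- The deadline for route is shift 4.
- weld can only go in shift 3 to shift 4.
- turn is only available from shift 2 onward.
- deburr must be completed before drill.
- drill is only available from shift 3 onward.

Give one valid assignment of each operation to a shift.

deburr=shift 1, weld=shift 3, drill=shift 3, turn=shift 2, anneal=shift 1, route=shift 1

Checking: deburr(shift 1) before drill(shift 3); route=shift 1 in [shift 1,shift 4]; turn=shift 2 in [shift 2,shift 5]; drill=shift 3 in [shift 3,shift 5]; weld=shift 3 in [shift 3,shift 4]; max 3 per shift (cap 3).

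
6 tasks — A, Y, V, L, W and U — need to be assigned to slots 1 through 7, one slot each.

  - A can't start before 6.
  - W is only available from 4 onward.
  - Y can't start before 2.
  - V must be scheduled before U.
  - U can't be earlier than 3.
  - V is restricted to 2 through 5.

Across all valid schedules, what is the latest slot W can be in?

7

W is available from 4.
W at 7 is achievable: U in 3, Y in 2, W in 7, L in 1, A in 6, V in 2.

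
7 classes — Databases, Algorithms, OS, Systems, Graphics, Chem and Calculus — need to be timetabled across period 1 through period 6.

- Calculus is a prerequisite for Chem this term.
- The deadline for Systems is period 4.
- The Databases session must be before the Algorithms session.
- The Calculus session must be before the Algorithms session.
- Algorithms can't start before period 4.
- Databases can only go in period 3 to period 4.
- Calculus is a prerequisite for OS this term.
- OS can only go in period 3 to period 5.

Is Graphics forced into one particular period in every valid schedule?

Graphics can be period 1 (e.g. Algorithms -> period 4, Chem -> period 2, OS -> period 3, Systems -> period 1, Calculus -> period 1, Graphics -> period 1, Databases -> period 3) or period 2 (e.g. Calculus -> period 1; Algorithms -> period 4; OS -> period 3; Databases -> period 3; Systems -> period 1; Graphics -> period 2; Chem -> period 2).

No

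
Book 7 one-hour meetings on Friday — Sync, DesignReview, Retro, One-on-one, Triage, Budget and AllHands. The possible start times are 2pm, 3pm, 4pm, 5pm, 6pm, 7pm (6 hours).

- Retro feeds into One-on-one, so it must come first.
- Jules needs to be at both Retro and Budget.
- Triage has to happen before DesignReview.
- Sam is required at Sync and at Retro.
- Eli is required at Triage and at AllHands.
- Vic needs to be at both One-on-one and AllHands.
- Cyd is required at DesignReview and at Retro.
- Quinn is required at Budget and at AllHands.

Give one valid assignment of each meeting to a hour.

DesignReview in 3pm, AllHands in 4pm, Retro in 2pm, Triage in 2pm, Sync in 3pm, Budget in 3pm, One-on-one in 3pm

Checking: Triage(2pm) before DesignReview(3pm); Retro(2pm) before One-on-one(3pm); Triage(2pm) != AllHands(4pm); Retro(2pm) != Budget(3pm); DesignReview(3pm) != Retro(2pm); Sync(3pm) != Retro(2pm); One-on-one(3pm) != AllHands(4pm); Budget(3pm) != AllHands(4pm).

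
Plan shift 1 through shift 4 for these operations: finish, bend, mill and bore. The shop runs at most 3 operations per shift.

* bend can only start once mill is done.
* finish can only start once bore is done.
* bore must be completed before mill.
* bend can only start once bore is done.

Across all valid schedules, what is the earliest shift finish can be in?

shift 2

Precedence pushes finish to at least shift 2.
finish at shift 2 is achievable: mill -> shift 2; bend -> shift 3; bore -> shift 1; finish -> shift 2.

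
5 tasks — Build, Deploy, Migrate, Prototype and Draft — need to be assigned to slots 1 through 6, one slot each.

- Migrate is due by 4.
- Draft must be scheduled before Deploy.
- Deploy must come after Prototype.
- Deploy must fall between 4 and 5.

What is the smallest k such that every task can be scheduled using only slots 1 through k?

The precedence chain requires at least 2 distinct slots.
Deploy can't be placed before 4, so the schedule must run through at least slot 4.
4 works (last occupied slot: 4): for example Migrate -> 1, Deploy -> 4, Prototype -> 1, Build -> 1, Draft -> 1.

4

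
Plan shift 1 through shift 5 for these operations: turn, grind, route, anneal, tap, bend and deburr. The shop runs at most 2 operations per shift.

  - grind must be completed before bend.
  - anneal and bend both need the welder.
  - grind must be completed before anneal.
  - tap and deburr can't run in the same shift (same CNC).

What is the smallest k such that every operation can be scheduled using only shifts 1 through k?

The precedence chain requires at least 2 distinct shifts.
With at most 2 per shift and 7 operations, at least 4 shifts are needed.
4 works (last occupied shift: shift 4): for example anneal in shift 2, route in shift 2, bend in shift 3, turn in shift 1, deburr in shift 4, grind in shift 1, tap in shift 3.

4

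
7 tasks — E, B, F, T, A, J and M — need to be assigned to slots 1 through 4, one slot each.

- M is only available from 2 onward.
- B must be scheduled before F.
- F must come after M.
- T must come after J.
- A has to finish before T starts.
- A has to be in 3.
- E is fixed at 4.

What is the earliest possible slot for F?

3

Precedence pushes F to at least 3.
F at 3 is achievable: M -> 2; E -> 4; F -> 3; J -> 1; A -> 3; T -> 4; B -> 1.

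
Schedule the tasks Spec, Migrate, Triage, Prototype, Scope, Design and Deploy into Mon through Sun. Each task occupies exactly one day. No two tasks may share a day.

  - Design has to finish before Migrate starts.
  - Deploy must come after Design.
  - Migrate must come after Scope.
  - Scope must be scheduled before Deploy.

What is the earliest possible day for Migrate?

Precedence pushes Migrate to at least Tue.
Migrate at Wed is achievable: Triage in Sat; Prototype in Sun; Deploy in Thu; Spec in Fri; Design in Tue; Migrate in Wed; Scope in Mon.
Nothing earlier works — the capacity limit rule out every day before Wed.

Wed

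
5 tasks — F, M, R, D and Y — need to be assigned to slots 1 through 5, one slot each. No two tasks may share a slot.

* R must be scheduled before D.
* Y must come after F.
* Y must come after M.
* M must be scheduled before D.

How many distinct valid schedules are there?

16

Splitting on F: it can be 1 (5), 2 (5), 3 (4), 4 (2). Listing each branch's schedules as (M, R, D, Y):
F=1: (2,3,4,5) (2,3,5,4) (2,4,5,3) (3,2,4,5) (3,2,5,4) — 5.
F=2: (1,3,4,5) (1,3,5,4) (1,4,5,3) (3,1,4,5) (3,1,5,4) — 5.
F=3: (1,2,4,5) (1,2,5,4) (2,1,4,5) (2,1,5,4) — 4.
F=4: (1,2,3,5) (2,1,3,5) — 2.
Summing: 5 + 5 + 4 + 2 = 16.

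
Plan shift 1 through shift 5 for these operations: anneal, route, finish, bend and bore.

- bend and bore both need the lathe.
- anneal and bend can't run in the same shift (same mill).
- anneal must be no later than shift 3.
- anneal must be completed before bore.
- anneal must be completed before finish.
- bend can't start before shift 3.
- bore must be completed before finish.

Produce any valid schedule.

finish=shift 3, bore=shift 2, anneal=shift 1, route=shift 1, bend=shift 3

Checking: bore(shift 2) before finish(shift 3); anneal(shift 1) before bore(shift 2); anneal(shift 1) before finish(shift 3); bend(shift 3) != bore(shift 2); anneal(shift 1) != bend(shift 3); anneal=shift 1 in [shift 1,shift 3]; bend=shift 3 in [shift 3,shift 5].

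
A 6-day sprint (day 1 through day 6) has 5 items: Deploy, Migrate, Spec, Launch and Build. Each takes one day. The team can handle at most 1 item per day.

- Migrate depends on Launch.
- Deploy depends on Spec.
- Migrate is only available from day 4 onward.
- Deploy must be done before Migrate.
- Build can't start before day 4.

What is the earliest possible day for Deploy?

Precedence pushes Deploy to at least day 2; downstream work caps Deploy at day 5.
Deploy at day 2 is achievable: Migrate -> day 4, Deploy -> day 2, Spec -> day 1, Build -> day 5, Launch -> day 3.

day 2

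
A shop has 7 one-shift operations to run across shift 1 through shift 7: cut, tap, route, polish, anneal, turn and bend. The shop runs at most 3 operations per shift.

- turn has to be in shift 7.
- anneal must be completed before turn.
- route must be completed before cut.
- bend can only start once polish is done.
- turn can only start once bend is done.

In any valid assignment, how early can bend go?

shift 2

Precedence pushes bend to at least shift 2; downstream work caps bend at shift 6.
bend at shift 2 is achievable: tap in shift 2; route in shift 1; polish in shift 1; anneal in shift 1; turn in shift 7; cut in shift 2; bend in shift 2.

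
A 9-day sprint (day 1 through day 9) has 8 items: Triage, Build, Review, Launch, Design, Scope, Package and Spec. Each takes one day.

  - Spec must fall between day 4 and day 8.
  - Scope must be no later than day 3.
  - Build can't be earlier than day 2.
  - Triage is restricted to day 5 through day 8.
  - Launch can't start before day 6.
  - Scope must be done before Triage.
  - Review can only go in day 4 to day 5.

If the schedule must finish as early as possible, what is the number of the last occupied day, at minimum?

6

The precedence chain requires at least 2 distinct days.
Launch can't be placed before day 6, so the schedule must run through at least day 6.
6 works (last occupied day: day 6): for example Design in day 1, Package in day 1, Triage in day 5, Spec in day 4, Scope in day 1, Review in day 4, Build in day 2, Launch in day 6.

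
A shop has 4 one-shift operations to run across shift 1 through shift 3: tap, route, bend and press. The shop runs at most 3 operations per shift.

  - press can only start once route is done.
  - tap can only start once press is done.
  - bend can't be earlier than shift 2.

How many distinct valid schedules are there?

2

Enumerating: press in shift 2; tap in shift 3; route in shift 1; bend in shift 2 | tap -> shift 3; bend -> shift 3; press -> shift 2; route -> shift 1.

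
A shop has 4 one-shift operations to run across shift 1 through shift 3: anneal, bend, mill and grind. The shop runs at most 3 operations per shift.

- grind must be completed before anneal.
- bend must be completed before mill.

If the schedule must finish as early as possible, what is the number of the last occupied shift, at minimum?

The precedence chain requires at least 2 distinct shifts.
With at most 3 per shift and 4 operations, at least 2 shifts are needed.
2 works (last occupied shift: shift 2): for example bend=shift 1; mill=shift 2; grind=shift 1; anneal=shift 2.

shift 2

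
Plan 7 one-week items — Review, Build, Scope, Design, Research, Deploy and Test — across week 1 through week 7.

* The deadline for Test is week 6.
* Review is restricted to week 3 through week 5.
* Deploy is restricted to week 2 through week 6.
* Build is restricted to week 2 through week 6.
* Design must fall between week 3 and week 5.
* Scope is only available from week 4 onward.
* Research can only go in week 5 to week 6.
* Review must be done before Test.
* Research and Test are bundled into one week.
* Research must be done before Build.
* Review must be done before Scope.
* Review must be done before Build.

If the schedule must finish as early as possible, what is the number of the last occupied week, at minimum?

The precedence chain requires at least 3 distinct weeks.
Propagating the time windows through the other constraints, Build can't land before week 6, so the schedule must run through at least week 6.
6 works (last occupied week: week 6): for example Deploy -> week 2, Scope -> week 4, Build -> week 6, Research -> week 5, Review -> week 3, Test -> week 5, Design -> week 3.

6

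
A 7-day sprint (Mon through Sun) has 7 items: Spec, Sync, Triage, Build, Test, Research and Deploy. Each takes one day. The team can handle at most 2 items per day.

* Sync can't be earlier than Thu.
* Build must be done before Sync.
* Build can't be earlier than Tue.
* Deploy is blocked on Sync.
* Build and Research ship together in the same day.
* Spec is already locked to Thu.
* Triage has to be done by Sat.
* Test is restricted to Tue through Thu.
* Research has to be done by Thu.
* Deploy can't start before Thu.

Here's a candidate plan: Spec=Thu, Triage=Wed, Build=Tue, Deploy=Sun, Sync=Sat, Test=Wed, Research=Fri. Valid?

Invalid. Build and Research ship together in the same day.

The team can handle at most 2 items per day — holds.
Research has to be done by Thu — violated.
Build and Research ship together in the same day — violated.
Build must be done before Sync — holds.
Sync can't be earlier than Thu — holds.
Spec is already locked to Thu — holds.
Test is restricted to Tue through Thu — holds.
Triage has to be done by Sat — holds.
Deploy is blocked on Sync — holds.
Build can't be earlier than Tue — holds.
Deploy can't start before Thu — holds.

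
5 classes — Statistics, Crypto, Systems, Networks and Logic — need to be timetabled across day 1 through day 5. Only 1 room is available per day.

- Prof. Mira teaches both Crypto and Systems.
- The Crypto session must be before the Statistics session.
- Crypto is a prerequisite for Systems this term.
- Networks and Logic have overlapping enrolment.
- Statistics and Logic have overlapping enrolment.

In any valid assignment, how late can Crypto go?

day 3

Downstream work caps Crypto at day 4.
Crypto at day 3 is achievable: Systems=day 5; Crypto=day 3; Networks=day 1; Statistics=day 4; Logic=day 2.
Nothing later works — the conflict and capacity constraints rule out every day after day 3.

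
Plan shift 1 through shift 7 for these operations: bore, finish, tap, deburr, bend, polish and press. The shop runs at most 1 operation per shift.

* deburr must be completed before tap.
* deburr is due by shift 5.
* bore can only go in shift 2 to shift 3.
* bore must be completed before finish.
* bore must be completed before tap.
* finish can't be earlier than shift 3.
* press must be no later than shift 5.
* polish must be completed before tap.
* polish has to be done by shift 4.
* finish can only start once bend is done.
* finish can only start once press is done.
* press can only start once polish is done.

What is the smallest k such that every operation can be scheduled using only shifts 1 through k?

The precedence chain requires at least 3 distinct shifts.
With at most 1 per shift and 7 operations, at least 7 shifts are needed.
7 works (last occupied shift: shift 7): for example bend -> shift 5; polish -> shift 1; press -> shift 3; bore -> shift 2; tap -> shift 7; finish -> shift 6; deburr -> shift 4.

7 shifts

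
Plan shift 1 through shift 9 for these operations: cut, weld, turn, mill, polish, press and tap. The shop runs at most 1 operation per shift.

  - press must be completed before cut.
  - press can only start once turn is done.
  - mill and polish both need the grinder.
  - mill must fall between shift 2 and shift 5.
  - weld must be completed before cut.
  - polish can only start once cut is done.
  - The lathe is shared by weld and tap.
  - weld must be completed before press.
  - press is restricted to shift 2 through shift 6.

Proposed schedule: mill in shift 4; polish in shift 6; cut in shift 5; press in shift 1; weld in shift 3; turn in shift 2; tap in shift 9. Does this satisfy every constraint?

No. weld must be completed before press is not satisfied.

press is restricted to shift 2 through shift 6 — violated.
weld must be completed before press — violated.
mill must fall between shift 2 and shift 5 — holds.
The lathe is shared by weld and tap — holds.
weld must be completed before cut — holds.
press must be completed before cut — holds.
press can only start once turn is done — violated.
polish can only start once cut is done — holds.
The shop runs at most 1 operation per shift — holds.
mill and polish both need the grinder — holds.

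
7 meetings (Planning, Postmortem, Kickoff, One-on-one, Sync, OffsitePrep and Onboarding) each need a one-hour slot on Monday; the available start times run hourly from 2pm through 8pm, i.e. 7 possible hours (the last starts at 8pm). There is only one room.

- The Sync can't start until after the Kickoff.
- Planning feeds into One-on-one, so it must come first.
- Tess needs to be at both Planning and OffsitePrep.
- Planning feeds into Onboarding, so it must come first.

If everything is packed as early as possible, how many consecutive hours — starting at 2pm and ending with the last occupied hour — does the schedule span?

The precedence chain requires at least 2 distinct hours.
With at most 1 per hour and 7 meetings, at least 7 hours are needed.
7 works (last occupied hour: 8pm): for example Postmortem=7pm, Sync=5pm, Planning=2pm, OffsitePrep=8pm, One-on-one=4pm, Kickoff=3pm, Onboarding=6pm.

7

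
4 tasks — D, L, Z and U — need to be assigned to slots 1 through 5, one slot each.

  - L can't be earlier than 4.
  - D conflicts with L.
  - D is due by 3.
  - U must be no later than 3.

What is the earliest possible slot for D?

1

D's own window allows nothing later than 3.
D at 1 is achievable: U -> 1; Z -> 1; D -> 1; L -> 4.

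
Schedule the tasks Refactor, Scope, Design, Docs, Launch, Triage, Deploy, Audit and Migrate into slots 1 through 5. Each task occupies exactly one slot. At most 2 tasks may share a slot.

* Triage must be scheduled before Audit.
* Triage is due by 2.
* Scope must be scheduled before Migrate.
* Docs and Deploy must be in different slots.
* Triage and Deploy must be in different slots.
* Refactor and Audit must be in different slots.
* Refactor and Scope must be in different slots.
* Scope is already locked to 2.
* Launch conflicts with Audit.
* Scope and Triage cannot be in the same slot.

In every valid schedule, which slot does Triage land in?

Triage's window is 1–2.
Scope is fixed at 2, and Triage can't share a slot with Scope.
So Triage must be 1.

1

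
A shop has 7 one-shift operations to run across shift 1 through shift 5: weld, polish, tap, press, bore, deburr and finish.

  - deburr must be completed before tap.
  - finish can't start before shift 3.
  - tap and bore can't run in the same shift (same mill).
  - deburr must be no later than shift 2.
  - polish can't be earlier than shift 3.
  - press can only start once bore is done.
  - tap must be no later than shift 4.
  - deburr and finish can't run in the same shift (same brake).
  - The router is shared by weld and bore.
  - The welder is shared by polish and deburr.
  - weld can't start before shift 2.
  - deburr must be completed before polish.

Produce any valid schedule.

deburr=shift 1, tap=shift 2, bore=shift 1, finish=shift 3, press=shift 2, weld=shift 2, polish=shift 3

Checking: bore(shift 1) before press(shift 2); deburr(shift 1) before tap(shift 2); deburr(shift 1) before polish(shift 3); weld(shift 2) != bore(shift 1); polish(shift 3) != deburr(shift 1); deburr(shift 1) != finish(shift 3); tap(shift 2) != bore(shift 1); tap=shift 2 in [shift 1,shift 4]; polish=shift 3 in [shift 3,shift 5]; weld=shift 2 in [shift 2,shift 5]; deburr=shift 1 in [shift 1,shift 2]; finish=shift 3 in [shift 3,shift 5].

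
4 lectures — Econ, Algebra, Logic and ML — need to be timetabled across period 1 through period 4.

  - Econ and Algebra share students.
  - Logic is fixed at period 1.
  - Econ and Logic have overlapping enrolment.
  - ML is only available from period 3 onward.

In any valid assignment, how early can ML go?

ML is available from period 3.
ML at period 3 is achievable: ML=period 3; Logic=period 1; Econ=period 2; Algebra=period 1.

period 3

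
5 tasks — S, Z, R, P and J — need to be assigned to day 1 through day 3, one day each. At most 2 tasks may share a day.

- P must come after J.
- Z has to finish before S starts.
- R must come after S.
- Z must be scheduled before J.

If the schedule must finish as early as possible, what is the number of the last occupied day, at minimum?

day 3

The precedence chain requires at least 3 distinct days.
With at most 2 per day and 5 tasks, at least 3 days are needed.
3 works (last occupied day: day 3): for example P -> day 3, S -> day 2, J -> day 2, Z -> day 1, R -> day 3.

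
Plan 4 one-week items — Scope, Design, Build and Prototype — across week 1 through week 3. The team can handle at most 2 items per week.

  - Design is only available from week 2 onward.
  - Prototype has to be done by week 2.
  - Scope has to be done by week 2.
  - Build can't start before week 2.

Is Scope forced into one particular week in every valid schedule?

No

Scope can be week 1 (e.g. Scope=week 1; Prototype=week 1; Design=week 2; Build=week 2) or week 2 (e.g. Build -> week 3, Design -> week 2, Scope -> week 2, Prototype -> week 1).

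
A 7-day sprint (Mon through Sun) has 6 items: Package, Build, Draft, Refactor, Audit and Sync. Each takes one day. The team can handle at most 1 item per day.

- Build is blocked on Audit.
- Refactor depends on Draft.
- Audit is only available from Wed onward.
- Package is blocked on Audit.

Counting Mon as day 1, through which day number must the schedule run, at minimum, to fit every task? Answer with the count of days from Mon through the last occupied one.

6 days

The precedence chain requires at least 2 distinct days.
With at most 1 per day and 6 tasks, at least 6 days are needed.
Propagating the time windows through the other constraints, Package can't land before Thu — that is day 4 counting from Mon — so the schedule must run through at least 4 days.
6 works (last occupied day: Sat): for example Sync in Sat; Draft in Mon; Refactor in Tue; Package in Thu; Audit in Wed; Build in Fri.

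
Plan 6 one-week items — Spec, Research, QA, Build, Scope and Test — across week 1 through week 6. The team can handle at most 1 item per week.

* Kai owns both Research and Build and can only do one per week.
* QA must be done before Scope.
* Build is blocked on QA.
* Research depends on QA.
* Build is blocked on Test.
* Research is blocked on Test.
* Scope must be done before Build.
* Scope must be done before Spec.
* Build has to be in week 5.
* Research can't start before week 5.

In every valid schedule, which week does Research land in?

Research's window is week 5–week 6.
Build is fixed at week 5, and Research can't share a week with Build.
So Research must be week 6.

week 6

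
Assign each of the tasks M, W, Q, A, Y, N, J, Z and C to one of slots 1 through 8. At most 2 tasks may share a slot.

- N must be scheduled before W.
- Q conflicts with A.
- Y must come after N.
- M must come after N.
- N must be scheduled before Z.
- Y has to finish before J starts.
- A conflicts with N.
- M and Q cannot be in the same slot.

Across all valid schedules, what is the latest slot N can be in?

Downstream work caps N at 6.
N at 5 is achievable: Z in 8, C in 1, Q in 1, A in 2, M in 6, Y in 6, N in 5, W in 7, J in 7.
Nothing later works — the conflict and capacity constraints rule out every slot after 5.

5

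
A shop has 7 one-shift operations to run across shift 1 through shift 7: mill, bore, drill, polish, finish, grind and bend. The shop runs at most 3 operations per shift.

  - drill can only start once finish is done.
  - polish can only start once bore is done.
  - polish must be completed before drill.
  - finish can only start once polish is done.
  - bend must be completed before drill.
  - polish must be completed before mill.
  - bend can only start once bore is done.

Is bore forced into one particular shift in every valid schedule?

bore can be shift 1 (e.g. finish=shift 3; grind=shift 1; drill=shift 4; bore=shift 1; mill=shift 3; polish=shift 2; bend=shift 2) or shift 2 (e.g. drill -> shift 5; bend -> shift 3; finish -> shift 4; grind -> shift 1; bore -> shift 2; mill -> shift 4; polish -> shift 3).

No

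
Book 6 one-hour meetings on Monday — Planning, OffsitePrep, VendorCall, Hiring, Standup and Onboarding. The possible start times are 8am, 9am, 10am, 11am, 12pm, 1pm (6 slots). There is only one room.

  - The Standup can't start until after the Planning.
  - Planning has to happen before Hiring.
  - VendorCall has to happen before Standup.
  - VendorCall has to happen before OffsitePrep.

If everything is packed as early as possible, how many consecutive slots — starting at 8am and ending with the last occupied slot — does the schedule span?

The precedence chain requires at least 2 distinct slots.
With at most 1 per slot and 6 meetings, at least 6 slots are needed.
6 works (last occupied slot: 1pm): for example OffsitePrep=11am, Standup=10am, Hiring=12pm, Onboarding=1pm, Planning=8am, VendorCall=9am.

6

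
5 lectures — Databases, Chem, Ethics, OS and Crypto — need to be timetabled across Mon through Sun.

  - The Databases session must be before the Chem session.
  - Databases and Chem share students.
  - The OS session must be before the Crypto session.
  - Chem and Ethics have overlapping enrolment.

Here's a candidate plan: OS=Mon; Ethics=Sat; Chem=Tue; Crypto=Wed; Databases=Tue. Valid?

The OS session must be before the Crypto session — holds.
The Databases session must be before the Chem session — violated.
Chem and Ethics have overlapping enrolment — holds.
Databases and Chem share students — violated.

Invalid. Databases and Chem share students.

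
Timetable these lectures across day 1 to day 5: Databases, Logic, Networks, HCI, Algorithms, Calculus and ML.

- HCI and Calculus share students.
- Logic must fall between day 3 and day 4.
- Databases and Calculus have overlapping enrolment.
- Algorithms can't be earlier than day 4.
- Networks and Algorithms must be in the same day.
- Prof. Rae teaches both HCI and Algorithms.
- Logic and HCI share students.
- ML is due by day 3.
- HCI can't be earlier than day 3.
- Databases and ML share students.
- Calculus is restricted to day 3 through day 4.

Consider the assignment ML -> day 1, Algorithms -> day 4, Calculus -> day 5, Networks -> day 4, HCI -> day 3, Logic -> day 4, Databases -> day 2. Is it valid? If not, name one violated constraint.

Invalid. Calculus is restricted to day 3 through day 4.

Logic must fall between day 3 and day 4 — holds.
HCI can't be earlier than day 3 — holds.
Algorithms can't be earlier than day 4 — holds.
Databases and Calculus have overlapping enrolment — holds.
HCI and Calculus share students — holds.
Databases and ML share students — holds.
Networks and Algorithms must be in the same day — holds.
Calculus is restricted to day 3 through day 4 — violated.
ML is due by day 3 — holds.
Prof. Rae teaches both HCI and Algorithms — holds.
Logic and HCI share students — holds.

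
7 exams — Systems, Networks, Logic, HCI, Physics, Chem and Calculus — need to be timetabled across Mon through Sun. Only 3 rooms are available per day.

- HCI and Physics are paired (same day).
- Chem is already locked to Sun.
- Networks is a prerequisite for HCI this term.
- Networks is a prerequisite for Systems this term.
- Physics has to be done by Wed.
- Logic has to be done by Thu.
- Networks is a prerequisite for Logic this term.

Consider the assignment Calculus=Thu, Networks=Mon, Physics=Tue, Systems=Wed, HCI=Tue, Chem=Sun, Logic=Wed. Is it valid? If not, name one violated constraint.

Logic has to be done by Thu — holds.
HCI and Physics are paired (same day) — holds.
Physics has to be done by Wed — holds.
Only 3 rooms are available per day — holds.
Networks is a prerequisite for Logic this term — holds.
Networks is a prerequisite for HCI this term — holds.
Chem is already locked to Sun — holds.
Networks is a prerequisite for Systems this term — holds.

Valid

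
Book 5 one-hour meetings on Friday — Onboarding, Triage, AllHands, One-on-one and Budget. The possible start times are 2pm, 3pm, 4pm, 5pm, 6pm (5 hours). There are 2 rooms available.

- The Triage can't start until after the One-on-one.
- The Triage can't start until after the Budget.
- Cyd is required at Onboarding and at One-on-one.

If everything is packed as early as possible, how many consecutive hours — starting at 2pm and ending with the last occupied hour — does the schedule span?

3

The precedence chain requires at least 2 distinct hours.
With at most 2 per hour and 5 meetings, at least 3 hours are needed.
3 works (last occupied hour: 4pm): for example Onboarding -> 3pm; Budget -> 2pm; AllHands -> 4pm; One-on-one -> 2pm; Triage -> 3pm.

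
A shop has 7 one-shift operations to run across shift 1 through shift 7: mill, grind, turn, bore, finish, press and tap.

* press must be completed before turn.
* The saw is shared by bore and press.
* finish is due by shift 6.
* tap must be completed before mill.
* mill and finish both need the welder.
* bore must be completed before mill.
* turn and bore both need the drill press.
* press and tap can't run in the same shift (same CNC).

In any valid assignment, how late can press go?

shift 6

Downstream work caps press at shift 6.
press at shift 6 is achievable: press -> shift 6, finish -> shift 1, turn -> shift 7, bore -> shift 1, tap -> shift 1, mill -> shift 2, grind -> shift 1.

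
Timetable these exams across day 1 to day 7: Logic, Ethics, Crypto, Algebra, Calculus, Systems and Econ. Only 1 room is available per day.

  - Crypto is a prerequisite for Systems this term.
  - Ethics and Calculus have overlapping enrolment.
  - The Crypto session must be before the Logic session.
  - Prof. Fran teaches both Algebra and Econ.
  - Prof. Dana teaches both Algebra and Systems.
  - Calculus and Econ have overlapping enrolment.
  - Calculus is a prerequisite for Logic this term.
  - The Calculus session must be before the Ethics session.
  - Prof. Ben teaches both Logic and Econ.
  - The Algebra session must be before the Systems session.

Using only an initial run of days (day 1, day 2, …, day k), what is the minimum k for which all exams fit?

7 days

The precedence chain requires at least 2 distinct days.
With at most 1 per day and 7 exams, at least 7 days are needed.
7 works (last occupied day: day 7): for example Econ=day 7; Systems=day 5; Ethics=day 6; Calculus=day 2; Logic=day 3; Crypto=day 1; Algebra=day 4.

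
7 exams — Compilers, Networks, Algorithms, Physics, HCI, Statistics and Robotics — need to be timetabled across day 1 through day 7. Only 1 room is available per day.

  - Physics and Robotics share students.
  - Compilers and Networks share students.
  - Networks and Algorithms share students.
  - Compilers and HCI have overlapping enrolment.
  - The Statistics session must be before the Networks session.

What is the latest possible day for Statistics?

Downstream work caps Statistics at day 6.
Statistics at day 6 is achievable: Statistics=day 6, Robotics=day 5, HCI=day 4, Networks=day 7, Compilers=day 1, Algorithms=day 2, Physics=day 3.

day 6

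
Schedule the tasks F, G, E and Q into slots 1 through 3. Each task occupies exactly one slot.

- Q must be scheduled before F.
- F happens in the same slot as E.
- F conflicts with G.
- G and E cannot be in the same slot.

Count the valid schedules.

6

Splitting on F: it can be 2 (2), 3 (4). Listing each branch's schedules as (G, E, Q):
F=2: (1,2,1) (3,2,1) — 2.
F=3: (1,3,1) (1,3,2) (2,3,1) (2,3,2) — 4.
Summing: 2 + 4 = 6.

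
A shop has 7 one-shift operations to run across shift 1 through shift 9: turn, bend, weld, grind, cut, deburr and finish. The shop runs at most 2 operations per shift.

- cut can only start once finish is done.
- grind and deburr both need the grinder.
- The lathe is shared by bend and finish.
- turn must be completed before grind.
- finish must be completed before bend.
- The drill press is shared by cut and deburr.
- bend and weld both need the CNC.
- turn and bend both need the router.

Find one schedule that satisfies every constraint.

deburr=shift 4; grind=shift 2; cut=shift 3; weld=shift 3; bend=shift 2; finish=shift 1; turn=shift 1

Checking: turn(shift 1) before grind(shift 2); finish(shift 1) before bend(shift 2); finish(shift 1) before cut(shift 3); bend(shift 2) != weld(shift 3); grind(shift 2) != deburr(shift 4); cut(shift 3) != deburr(shift 4); turn(shift 1) != bend(shift 2); bend(shift 2) != finish(shift 1); max 2 per shift (cap 2).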